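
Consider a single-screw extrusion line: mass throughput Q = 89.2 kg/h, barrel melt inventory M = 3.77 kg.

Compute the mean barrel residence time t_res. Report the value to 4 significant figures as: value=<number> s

Q_s = Q / 3600 = 89.2 / 3600 = 0.0247778 kg/s
Mean residence time: t_res = M/Q_s = 3.77 kg / 0.0247778 kg/s = 152.152 s

value=152.2 s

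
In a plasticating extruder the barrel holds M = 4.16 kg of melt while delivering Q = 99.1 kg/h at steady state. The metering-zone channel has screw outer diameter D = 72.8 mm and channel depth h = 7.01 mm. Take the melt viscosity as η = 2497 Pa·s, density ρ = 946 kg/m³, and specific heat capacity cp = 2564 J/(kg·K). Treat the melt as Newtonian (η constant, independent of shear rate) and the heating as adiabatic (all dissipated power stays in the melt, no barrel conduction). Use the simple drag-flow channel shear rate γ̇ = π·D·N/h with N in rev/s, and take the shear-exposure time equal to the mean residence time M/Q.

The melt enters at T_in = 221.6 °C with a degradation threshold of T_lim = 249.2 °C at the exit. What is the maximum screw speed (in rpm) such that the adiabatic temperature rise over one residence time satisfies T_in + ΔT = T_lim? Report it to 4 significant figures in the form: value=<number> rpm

value=24.49 rpm

Throughput in SI: Q_s = 99.1 kg/h ÷ 3600 s/h = 0.0275278 kg/s
t_res = M / Q_s = 4.16 / 0.0275278 = 151.12 s
Convert to metres: D = 0.0728 m, h = 0.00701 m
ΔT_a = T_lim − T_in = 249.2 °C − 221.6 °C = 27.6 K
γ̇_max² = ΔT_a·ρ·cp / (η·t_res) = [27.6 × 946 × 2564] / [2497 × 151.12] = 177.41 s⁻²
γ̇_max = √177.41 = 13.3195 s⁻¹
N_max = γ̇_max·h / (π·D) = 13.3195 · 0.00701 / (π · 0.0728) = 0.408249 rev/s = 24.495 rpm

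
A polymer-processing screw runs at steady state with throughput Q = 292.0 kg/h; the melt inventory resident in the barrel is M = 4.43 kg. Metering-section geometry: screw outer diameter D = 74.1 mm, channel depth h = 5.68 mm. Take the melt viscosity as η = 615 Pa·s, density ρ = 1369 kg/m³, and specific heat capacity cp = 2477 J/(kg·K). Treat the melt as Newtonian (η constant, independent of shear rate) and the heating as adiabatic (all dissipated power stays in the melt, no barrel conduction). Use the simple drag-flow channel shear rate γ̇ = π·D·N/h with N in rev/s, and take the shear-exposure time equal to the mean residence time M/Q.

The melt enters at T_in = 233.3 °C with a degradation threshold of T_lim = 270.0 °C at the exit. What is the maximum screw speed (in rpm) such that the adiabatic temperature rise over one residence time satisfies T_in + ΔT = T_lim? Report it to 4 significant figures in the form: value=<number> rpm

value=89.11 rpm

Q_s = Q / 3600 = 292.0 / 3600 = 0.0811111 kg/s
t_res = M / Q_s = 4.43 ÷ 0.0811111 = 54.6164 s
D = 74.1 mm = 0.0741 m;  h = 5.68 mm = 0.00568 m
ΔT_a = T_lim − T_in = 270.0 °C − 233.3 °C = 36.7 K
γ̇_max² = ΔT_a·ρ·cp/(η·t_res) = 36.7·1369·2477/(615·54.6164) = 3705.08 s⁻²
Take the square root: γ̇_max = √(3705.08) = 60.8693 s⁻¹
Solve γ̇ = πDN/h for N: N_max = γ̇_max·h/(π·D) = 60.8693 × 0.00568 / (π × 0.0741) = 1.48518 rev/s = 89.1107 rpm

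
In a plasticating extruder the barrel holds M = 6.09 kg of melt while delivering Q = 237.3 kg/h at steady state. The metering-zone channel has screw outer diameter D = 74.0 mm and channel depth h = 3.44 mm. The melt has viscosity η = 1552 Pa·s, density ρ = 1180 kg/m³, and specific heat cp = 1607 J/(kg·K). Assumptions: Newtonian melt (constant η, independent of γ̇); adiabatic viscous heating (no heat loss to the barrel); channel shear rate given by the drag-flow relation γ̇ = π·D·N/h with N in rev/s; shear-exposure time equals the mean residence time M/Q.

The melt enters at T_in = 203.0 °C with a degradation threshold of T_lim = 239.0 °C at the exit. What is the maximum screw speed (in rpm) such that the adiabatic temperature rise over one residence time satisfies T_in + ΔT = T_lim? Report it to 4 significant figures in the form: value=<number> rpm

Q_s = Q / 3600 = 237.3 / 3600 = 0.0659167 kg/s
Mean residence time: t_res = M/Q_s = 6.09 kg / 0.0659167 kg/s = 92.3894 s
D = 74.0 mm = 0.074 m;  h = 3.44 mm = 0.00344 m
ΔT_a = T_lim − T_in = 239.0 − 203.0 = 36 K
Invert ΔT = ηγ̇²t_res/(ρcp) for γ̇: γ̇_max² = ΔT_a ρ cp / (η t_res) = 36·1180·1607 / (1552·92.3894) = 476.087 s⁻²
γ̇_max = sqrt(476.087) = 21.8194 s⁻¹
N_max = γ̇_max·h / (π·D) = 21.8194 · 0.00344 / (π · 0.074) = 0.322864 rev/s = 19.3719 rpm

value=19.37 rpm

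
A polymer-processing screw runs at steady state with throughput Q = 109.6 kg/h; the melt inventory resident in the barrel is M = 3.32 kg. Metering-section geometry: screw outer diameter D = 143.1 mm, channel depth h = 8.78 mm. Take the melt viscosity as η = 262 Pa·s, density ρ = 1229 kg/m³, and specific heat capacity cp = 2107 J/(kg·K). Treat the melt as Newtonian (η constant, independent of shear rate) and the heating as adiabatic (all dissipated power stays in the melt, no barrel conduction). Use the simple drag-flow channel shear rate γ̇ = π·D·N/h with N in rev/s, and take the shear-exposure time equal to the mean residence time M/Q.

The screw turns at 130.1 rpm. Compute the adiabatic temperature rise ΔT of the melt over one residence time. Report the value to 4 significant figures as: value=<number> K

Q_s = Q / 3600 = 109.6 / 3600 = 0.0304444 kg/s
Mean residence time: t_res = M/Q_s = 3.32 kg / 0.0304444 kg/s = 109.051 s
D = 143.1 mm = 0.1431 m;  h = 8.78 mm = 0.00878 m;  N = 130.1 rpm / 60 = 2.16833 rev/s
γ̇ = π D N / h = (π)(0.1431)(2.16833) / 0.00878 = 111.025 s⁻¹
Adiabatic rise: ΔT = η γ̇² t_res / (ρ cp) = 262·(111.025)²·109.051 / (1229·2107) = 136.006 K

value=136.0 K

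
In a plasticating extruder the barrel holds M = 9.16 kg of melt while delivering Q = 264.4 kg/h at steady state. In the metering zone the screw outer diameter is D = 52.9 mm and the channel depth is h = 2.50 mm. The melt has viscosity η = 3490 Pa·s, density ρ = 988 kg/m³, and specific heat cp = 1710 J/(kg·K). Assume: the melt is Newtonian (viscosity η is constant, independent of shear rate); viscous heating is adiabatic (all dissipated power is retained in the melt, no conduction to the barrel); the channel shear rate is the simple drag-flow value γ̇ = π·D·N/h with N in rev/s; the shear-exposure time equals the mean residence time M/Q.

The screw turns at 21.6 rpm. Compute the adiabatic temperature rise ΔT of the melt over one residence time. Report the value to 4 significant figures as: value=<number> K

Q_s = Q / 3600 = 264.4 / 3600 = 0.0734444 kg/s
t_res = M / Q_s = 9.16 / 0.0734444 = 124.72 s
Geometry in metres: D = 52.9 mm → 0.0529 m, h = 2.50 mm → 0.0025 m; screw speed N = 21.6 rpm = 0.36 rev/s
Shear rate: γ̇ = πDN/h = π·0.0529·0.36/0.0025 = 23.9314 s⁻¹
ΔT = η·γ̇²·t_res/(ρ·cp) = [3490 × 23.9314² × 124.72] / [988 × 1710] = 147.552 K

value=147.6 K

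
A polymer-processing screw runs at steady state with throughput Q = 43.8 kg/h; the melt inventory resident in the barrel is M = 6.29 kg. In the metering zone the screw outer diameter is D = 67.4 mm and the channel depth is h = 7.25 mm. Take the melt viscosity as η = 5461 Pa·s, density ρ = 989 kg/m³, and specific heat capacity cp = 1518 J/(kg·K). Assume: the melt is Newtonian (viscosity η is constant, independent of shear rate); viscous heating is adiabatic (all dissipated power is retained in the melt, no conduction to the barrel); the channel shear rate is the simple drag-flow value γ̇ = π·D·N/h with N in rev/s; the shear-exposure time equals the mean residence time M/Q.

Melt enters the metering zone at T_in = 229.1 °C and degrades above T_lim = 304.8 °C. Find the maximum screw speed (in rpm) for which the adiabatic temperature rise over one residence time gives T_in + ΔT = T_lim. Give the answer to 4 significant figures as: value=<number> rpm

value=13.03 rpm

Convert throughput: Q = 43.8 kg/h = 43.8/3600 = 0.0121667 kg/s
t_res = M / Q_s = 6.29 ÷ 0.0121667 = 516.986 s
D = 67.4 mm = 0.0674 m;  h = 7.25 mm = 0.00725 m
Allowable rise: ΔT_a = T_lim − T_in = 304.8 − 229.1 = 75.7 K
γ̇_max² = ΔT_a·ρ·cp / (η·t_res) = [75.7 × 989 × 1518] / [5461 × 516.986] = 40.2543 s⁻²
γ̇_max = √40.2543 = 6.34463 s⁻¹
N_max = γ̇_max h / (πD) = 6.34463·0.00725/(π·0.0674) = 0.217237 rev/s → ×60 = 13.0342 rpm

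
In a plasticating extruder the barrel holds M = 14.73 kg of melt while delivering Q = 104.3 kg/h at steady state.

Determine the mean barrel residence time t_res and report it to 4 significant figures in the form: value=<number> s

Throughput in SI: Q_s = 104.3 kg/h ÷ 3600 s/h = 0.0289722 kg/s
t_res = M / Q_s = 14.73 / 0.0289722 = 508.418 s

value=508.4 s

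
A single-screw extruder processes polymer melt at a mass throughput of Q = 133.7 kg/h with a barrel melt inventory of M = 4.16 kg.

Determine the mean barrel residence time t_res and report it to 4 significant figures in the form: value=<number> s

value=112.0 s

Q_s = Q / 3600 = 133.7 / 3600 = 0.0371389 kg/s
Mean residence time: t_res = M/Q_s = 4.16 kg / 0.0371389 kg/s = 112.012 s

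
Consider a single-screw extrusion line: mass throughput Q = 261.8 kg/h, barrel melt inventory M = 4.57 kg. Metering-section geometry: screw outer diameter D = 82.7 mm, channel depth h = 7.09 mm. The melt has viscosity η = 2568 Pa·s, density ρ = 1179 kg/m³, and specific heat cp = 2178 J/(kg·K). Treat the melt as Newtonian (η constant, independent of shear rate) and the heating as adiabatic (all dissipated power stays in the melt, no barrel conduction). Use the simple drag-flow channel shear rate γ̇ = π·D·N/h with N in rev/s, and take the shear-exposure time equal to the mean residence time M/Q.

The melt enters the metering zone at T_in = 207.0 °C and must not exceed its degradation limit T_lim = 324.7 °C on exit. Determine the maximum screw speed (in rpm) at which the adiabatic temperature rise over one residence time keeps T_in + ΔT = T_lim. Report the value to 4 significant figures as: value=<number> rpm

value=70.86 rpm

Q_s = Q / 3600 = 261.8 / 3600 = 0.0727222 kg/s
t_res = M / Q_s = 4.57 ÷ 0.0727222 = 62.8419 s
Geometry in SI: D = 82.7 mm → 0.0827 m, h = 7.09 mm → 0.00709 m
Allowable rise: ΔT_a = T_lim − T_in = 324.7 − 207.0 = 117.7 K
γ̇_max² = ΔT_a·ρ·cp / (η·t_res) = [117.7 × 1179 × 2178] / [2568 × 62.8419] = 1872.85 s⁻²
γ̇_max = √1872.85 = 43.2765 s⁻¹
N_max = γ̇_max h / (πD) = 43.2765·0.00709/(π·0.0827) = 1.18098 rev/s → ×60 = 70.8589 rpm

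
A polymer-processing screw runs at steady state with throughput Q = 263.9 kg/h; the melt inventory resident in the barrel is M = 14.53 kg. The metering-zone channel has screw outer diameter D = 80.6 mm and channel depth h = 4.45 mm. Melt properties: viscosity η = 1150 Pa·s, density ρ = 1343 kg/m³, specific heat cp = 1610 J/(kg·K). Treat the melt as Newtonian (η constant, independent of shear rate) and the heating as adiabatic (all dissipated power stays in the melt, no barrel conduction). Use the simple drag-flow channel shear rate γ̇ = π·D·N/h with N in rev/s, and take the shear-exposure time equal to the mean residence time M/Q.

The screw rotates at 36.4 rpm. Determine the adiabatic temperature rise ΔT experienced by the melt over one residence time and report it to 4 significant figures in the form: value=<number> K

Throughput in SI: Q_s = 263.9 kg/h ÷ 3600 s/h = 0.0733056 kg/s
Mean residence time: t_res = M/Q_s = 14.53 kg / 0.0733056 kg/s = 198.211 s
Geometry in metres: D = 80.6 mm → 0.0806 m, h = 4.45 mm → 0.00445 m; screw speed N = 36.4 rpm = 0.606667 rev/s
Shear rate: γ̇ = πDN/h = π·0.0806·0.606667/0.00445 = 34.5203 s⁻¹
Adiabatic rise: ΔT = η γ̇² t_res / (ρ cp) = 1150·(34.5203)²·198.211 / (1343·1610) = 125.625 K

value=125.6 K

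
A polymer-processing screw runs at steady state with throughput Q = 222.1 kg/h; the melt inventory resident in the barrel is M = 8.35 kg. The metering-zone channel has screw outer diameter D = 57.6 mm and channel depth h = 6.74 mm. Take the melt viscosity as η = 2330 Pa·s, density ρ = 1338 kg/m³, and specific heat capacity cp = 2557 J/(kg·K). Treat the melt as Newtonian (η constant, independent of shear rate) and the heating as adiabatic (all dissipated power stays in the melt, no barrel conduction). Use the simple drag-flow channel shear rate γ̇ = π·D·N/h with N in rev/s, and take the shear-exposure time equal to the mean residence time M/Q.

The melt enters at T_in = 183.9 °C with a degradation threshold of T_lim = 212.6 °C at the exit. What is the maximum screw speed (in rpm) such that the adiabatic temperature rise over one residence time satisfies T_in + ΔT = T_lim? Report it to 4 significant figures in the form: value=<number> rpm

value=39.43 rpm

Throughput in SI: Q_s = 222.1 kg/h ÷ 3600 s/h = 0.0616944 kg/s
Mean residence time: t_res = M/Q_s = 8.35 kg / 0.0616944 kg/s = 135.344 s
Convert to metres: D = 0.0576 m, h = 0.00674 m
ΔT_a = T_lim − T_in = 212.6 − 183.9 = 28.7 K
γ̇_max² = ΔT_a·ρ·cp/(η·t_res) = 28.7·1338·2557/(2330·135.344) = 311.367 s⁻²
γ̇_max = sqrt(311.367) = 17.6456 s⁻¹
Solve γ̇ = πDN/h for N: N_max = γ̇_max·h/(π·D) = 17.6456 × 0.00674 / (π × 0.0576) = 0.65724 rev/s = 39.4344 rpm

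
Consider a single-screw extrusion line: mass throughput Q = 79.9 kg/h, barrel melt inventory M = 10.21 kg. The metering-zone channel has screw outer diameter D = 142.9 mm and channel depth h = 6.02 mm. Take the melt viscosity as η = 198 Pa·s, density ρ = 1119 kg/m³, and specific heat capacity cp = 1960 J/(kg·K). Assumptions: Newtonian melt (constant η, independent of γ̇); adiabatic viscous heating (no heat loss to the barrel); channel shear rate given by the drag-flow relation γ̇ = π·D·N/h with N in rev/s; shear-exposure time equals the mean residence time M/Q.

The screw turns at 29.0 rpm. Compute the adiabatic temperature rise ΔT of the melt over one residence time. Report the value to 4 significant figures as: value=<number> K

Throughput in SI: Q_s = 79.9 kg/h ÷ 3600 s/h = 0.0221944 kg/s
t_res = M / Q_s = 10.21 / 0.0221944 = 460.025 s
Geometry in metres: D = 142.9 mm → 0.1429 m, h = 6.02 mm → 0.00602 m; screw speed N = 29.0 rpm = 0.483333 rev/s
γ̇ = π·D·N / h = π · 0.1429 · 0.483333 / 0.00602 = 36.0439 s⁻¹
ΔT = η·γ̇²·t_res / (ρ·cp) = 198 · (36.0439)² · 460.025 / (1119 · 1960) = 53.9542 K

value=53.95 K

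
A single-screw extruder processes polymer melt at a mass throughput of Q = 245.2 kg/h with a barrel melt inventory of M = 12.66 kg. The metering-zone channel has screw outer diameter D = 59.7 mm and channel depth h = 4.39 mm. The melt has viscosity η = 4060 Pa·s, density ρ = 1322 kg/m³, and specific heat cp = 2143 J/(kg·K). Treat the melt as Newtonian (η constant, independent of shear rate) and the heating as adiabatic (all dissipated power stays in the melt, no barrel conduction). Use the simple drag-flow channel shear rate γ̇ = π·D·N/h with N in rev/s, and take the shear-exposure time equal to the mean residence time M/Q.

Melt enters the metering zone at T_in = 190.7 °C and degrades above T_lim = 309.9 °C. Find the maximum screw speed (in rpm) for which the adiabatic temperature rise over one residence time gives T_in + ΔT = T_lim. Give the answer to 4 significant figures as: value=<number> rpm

Convert throughput: Q = 245.2 kg/h = 245.2/3600 = 0.0681111 kg/s
t_res = M / Q_s = 12.66 ÷ 0.0681111 = 185.873 s
Convert to metres: D = 0.0597 m, h = 0.00439 m
Allowable rise: ΔT_a = T_lim − T_in = 309.9 − 190.7 = 119.2 K
γ̇_max² = ΔT_a·ρ·cp / (η·t_res) = [119.2 × 1322 × 2143] / [4060 × 185.873] = 447.495 s⁻²
γ̇_max = √447.495 = 21.1541 s⁻¹
N_max = γ̇_max h / (πD) = 21.1541·0.00439/(π·0.0597) = 0.495147 rev/s → ×60 = 29.7088 rpm

value=29.71 rpm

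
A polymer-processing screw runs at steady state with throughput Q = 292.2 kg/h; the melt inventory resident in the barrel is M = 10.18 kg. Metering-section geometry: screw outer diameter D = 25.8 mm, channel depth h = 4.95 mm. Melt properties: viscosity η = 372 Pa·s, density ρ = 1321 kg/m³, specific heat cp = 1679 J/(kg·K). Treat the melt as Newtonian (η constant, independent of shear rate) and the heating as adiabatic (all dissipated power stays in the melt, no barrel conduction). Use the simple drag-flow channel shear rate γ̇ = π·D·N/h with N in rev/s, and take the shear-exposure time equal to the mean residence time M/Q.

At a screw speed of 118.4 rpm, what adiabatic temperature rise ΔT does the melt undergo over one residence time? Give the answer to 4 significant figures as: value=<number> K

Convert throughput: Q = 292.2 kg/h = 292.2/3600 = 0.0811667 kg/s
t_res = M / Q_s = 10.18 / 0.0811667 = 125.421 s
Geometry in metres: D = 25.8 mm → 0.0258 m, h = 4.95 mm → 0.00495 m; screw speed N = 118.4 rpm = 1.97333 rev/s
γ̇ = π·D·N / h = π · 0.0258 · 1.97333 / 0.00495 = 32.3121 s⁻¹
ΔT = η·γ̇²·t_res / (ρ·cp) = 372 · (32.3121)² · 125.421 / (1321 · 1679) = 21.9629 K

value=21.96 K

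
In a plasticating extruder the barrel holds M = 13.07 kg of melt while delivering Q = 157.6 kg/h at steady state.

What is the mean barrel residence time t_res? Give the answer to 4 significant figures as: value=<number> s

value=298.6 s

Q_s = Q / 3600 = 157.6 / 3600 = 0.0437778 kg/s
t_res = M / Q_s = 13.07 ÷ 0.0437778 = 298.553 s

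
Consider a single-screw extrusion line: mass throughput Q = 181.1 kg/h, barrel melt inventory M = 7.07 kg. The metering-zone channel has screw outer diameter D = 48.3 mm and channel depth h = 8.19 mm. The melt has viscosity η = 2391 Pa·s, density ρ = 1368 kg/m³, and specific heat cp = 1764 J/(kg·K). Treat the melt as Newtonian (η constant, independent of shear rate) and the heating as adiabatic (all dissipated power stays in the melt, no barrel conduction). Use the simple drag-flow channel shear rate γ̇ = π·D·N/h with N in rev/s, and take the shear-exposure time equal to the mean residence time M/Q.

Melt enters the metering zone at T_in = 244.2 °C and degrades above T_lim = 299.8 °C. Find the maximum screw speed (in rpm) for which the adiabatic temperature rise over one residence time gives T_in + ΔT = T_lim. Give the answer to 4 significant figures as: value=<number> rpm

Q_s = Q / 3600 = 181.1 / 3600 = 0.0503056 kg/s
Mean residence time: t_res = M/Q_s = 7.07 kg / 0.0503056 kg/s = 140.541 s
Convert to metres: D = 0.0483 m, h = 0.00819 m
ΔT_a = T_lim − T_in = 299.8 °C − 244.2 °C = 55.6 K
Invert ΔT = ηγ̇²t_res/(ρcp) for γ̇: γ̇_max² = ΔT_a ρ cp / (η t_res) = 55.6·1368·1764 / (2391·140.541) = 399.279 s⁻²
Take the square root: γ̇_max = √(399.279) = 19.982 s⁻¹
Solve γ̇ = πDN/h for N: N_max = γ̇_max·h/(π·D) = 19.982 × 0.00819 / (π × 0.0483) = 1.07851 rev/s = 64.7107 rpm

value=64.71 rpm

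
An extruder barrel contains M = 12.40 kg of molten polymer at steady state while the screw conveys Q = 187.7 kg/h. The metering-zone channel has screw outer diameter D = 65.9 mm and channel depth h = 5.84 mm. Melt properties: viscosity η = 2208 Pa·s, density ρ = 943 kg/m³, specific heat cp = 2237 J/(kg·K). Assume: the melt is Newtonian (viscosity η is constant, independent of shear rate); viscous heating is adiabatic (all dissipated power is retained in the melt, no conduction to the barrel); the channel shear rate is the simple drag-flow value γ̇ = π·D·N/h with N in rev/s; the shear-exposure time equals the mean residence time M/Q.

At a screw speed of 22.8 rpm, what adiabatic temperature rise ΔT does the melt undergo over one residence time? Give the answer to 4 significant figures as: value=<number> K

value=45.17 K

Throughput in SI: Q_s = 187.7 kg/h ÷ 3600 s/h = 0.0521389 kg/s
t_res = M / Q_s = 12.40 ÷ 0.0521389 = 237.826 s
Geometry in metres: D = 65.9 mm → 0.0659 m, h = 5.84 mm → 0.00584 m; screw speed N = 22.8 rpm = 0.38 rev/s
Shear rate: γ̇ = πDN/h = π·0.0659·0.38/0.00584 = 13.4712 s⁻¹
Adiabatic rise: ΔT = η γ̇² t_res / (ρ cp) = 2208·(13.4712)²·237.826 / (943·2237) = 45.1745 K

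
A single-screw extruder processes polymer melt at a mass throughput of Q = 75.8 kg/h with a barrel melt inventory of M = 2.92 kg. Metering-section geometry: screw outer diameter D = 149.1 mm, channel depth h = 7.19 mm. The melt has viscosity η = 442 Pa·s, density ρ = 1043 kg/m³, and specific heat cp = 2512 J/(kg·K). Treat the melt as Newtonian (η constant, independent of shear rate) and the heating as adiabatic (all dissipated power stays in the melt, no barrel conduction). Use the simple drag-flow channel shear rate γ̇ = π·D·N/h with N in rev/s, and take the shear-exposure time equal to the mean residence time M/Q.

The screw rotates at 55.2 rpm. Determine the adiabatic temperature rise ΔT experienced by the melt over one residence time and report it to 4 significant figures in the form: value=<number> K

Convert throughput: Q = 75.8 kg/h = 75.8/3600 = 0.0210556 kg/s
t_res = M / Q_s = 2.92 / 0.0210556 = 138.681 s
D = 149.1 mm = 0.1491 m;  h = 7.19 mm = 0.00719 m;  N = 55.2 rpm / 60 = 0.92 rev/s
γ̇ = π D N / h = (π)(0.1491)(0.92) / 0.00719 = 59.9358 s⁻¹
ΔT = η·γ̇²·t_res/(ρ·cp) = [442 × 59.9358² × 138.681] / [1043 × 2512] = 84.0441 K

value=84.04 K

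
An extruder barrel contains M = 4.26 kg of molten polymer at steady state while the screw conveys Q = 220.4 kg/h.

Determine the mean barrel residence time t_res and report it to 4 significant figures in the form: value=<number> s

Throughput in SI: Q_s = 220.4 kg/h ÷ 3600 s/h = 0.0612222 kg/s
t_res = M / Q_s = 4.26 / 0.0612222 = 69.5826 s

value=69.58 s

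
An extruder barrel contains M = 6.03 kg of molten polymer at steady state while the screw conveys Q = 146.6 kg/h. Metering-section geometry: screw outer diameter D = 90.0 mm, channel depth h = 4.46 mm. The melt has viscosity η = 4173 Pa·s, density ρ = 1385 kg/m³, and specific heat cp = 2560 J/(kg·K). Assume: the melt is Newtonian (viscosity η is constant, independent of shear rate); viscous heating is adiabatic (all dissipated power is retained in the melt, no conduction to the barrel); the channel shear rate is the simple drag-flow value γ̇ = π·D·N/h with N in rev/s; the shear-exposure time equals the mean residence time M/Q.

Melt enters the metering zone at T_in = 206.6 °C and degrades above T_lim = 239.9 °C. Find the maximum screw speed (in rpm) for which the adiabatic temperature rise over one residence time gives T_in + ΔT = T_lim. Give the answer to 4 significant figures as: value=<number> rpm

Q_s = Q / 3600 = 146.6 / 3600 = 0.0407222 kg/s
t_res = M / Q_s = 6.03 / 0.0407222 = 148.076 s
D = 90.0 mm = 0.09 m;  h = 4.46 mm = 0.00446 m
ΔT_a = T_lim − T_in = 239.9 °C − 206.6 °C = 33.3 K
γ̇_max² = ΔT_a·ρ·cp/(η·t_res) = 33.3·1385·2560/(4173·148.076) = 191.073 s⁻²
γ̇_max = √191.073 = 13.8229 s⁻¹
N_max = γ̇_max h / (πD) = 13.8229·0.00446/(π·0.09) = 0.218043 rev/s → ×60 = 13.0826 rpm

value=13.08 rpm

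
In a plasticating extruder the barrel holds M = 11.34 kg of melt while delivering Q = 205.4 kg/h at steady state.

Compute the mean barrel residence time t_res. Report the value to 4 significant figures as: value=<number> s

Convert throughput: Q = 205.4 kg/h = 205.4/3600 = 0.0570556 kg/s
t_res = M / Q_s = 11.34 ÷ 0.0570556 = 198.754 s

value=198.8 s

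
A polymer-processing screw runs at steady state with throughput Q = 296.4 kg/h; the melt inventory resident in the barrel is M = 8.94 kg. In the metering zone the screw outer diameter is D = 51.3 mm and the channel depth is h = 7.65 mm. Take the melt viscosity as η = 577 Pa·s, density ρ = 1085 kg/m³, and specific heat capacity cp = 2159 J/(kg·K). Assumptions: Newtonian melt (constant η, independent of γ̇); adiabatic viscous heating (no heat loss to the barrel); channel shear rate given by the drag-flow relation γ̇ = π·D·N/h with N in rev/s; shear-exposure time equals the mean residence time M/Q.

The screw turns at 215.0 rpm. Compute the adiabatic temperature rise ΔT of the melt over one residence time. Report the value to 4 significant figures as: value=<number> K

Q_s = Q / 3600 = 296.4 / 3600 = 0.0823333 kg/s
t_res = M / Q_s = 8.94 ÷ 0.0823333 = 108.583 s
Convert to SI: D = 0.0513 m, h = 0.00765 m, N = 215.0/60 = 3.58333 rev/s
γ̇ = π·D·N / h = π · 0.0513 · 3.58333 / 0.00765 = 75.4906 s⁻¹
ΔT = η·γ̇²·t_res / (ρ·cp) = 577 · (75.4906)² · 108.583 / (1085 · 2159) = 152.42 K

value=152.4 K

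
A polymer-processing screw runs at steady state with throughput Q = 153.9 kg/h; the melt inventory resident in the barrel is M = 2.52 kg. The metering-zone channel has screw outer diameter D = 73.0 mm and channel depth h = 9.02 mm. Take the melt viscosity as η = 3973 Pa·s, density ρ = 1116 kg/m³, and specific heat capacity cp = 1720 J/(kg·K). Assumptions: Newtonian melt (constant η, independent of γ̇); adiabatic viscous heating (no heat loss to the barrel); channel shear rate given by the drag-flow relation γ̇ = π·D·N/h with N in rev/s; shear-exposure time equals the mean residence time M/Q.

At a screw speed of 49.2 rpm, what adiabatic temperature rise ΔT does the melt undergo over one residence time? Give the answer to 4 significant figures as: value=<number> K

Q_s = Q / 3600 = 153.9 / 3600 = 0.04275 kg/s
t_res = M / Q_s = 2.52 / 0.04275 = 58.9474 s
Convert to SI: D = 0.073 m, h = 0.00902 m, N = 49.2/60 = 0.82 rev/s
γ̇ = π·D·N / h = π · 0.073 · 0.82 / 0.00902 = 20.8488 s⁻¹
ΔT = η·γ̇²·t_res/(ρ·cp) = [3973 × 20.8488² × 58.9474] / [1116 × 1720] = 53.0335 K

value=53.03 K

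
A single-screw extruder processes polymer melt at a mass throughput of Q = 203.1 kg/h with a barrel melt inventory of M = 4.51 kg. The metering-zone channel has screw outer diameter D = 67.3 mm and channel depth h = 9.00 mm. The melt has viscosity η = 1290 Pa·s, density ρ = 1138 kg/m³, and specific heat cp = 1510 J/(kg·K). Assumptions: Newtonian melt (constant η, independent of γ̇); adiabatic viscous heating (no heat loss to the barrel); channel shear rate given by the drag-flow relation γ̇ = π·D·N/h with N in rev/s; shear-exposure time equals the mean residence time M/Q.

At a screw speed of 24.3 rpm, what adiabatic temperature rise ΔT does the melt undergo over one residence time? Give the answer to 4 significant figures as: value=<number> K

Throughput in SI: Q_s = 203.1 kg/h ÷ 3600 s/h = 0.0564167 kg/s
t_res = M / Q_s = 4.51 ÷ 0.0564167 = 79.9409 s
Geometry in metres: D = 67.3 mm → 0.0673 m, h = 9.00 mm → 0.009 m; screw speed N = 24.3 rpm = 0.405 rev/s
γ̇ = π D N / h = (π)(0.0673)(0.405) / 0.009 = 9.51431 s⁻¹
Adiabatic rise: ΔT = η γ̇² t_res / (ρ cp) = 1290·(9.51431)²·79.9409 / (1138·1510) = 5.43243 K

value=5.432 K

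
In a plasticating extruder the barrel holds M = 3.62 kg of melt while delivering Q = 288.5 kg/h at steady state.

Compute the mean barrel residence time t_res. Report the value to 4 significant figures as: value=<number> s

value=45.17 s

Throughput in SI: Q_s = 288.5 kg/h ÷ 3600 s/h = 0.0801389 kg/s
Mean residence time: t_res = M/Q_s = 3.62 kg / 0.0801389 kg/s = 45.1716 s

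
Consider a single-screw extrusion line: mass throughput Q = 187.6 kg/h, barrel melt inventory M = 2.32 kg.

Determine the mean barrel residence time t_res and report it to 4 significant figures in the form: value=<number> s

value=44.52 s

Convert throughput: Q = 187.6 kg/h = 187.6/3600 = 0.0521111 kg/s
t_res = M / Q_s = 2.32 ÷ 0.0521111 = 44.5203 s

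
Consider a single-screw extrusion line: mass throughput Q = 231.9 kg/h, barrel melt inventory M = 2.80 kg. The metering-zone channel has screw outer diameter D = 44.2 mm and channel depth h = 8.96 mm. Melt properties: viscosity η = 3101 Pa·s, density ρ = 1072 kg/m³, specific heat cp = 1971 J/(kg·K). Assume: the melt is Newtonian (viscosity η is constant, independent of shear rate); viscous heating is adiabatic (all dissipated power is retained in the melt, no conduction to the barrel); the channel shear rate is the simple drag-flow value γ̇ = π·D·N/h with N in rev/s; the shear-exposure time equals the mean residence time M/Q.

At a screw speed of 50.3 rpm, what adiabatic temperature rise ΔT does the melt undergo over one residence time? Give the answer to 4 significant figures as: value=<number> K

value=10.77 K

Convert throughput: Q = 231.9 kg/h = 231.9/3600 = 0.0644167 kg/s
t_res = M / Q_s = 2.80 ÷ 0.0644167 = 43.467 s
Geometry in metres: D = 44.2 mm → 0.0442 m, h = 8.96 mm → 0.00896 m; screw speed N = 50.3 rpm = 0.838333 rev/s
γ̇ = π·D·N / h = π · 0.0442 · 0.838333 / 0.00896 = 12.9921 s⁻¹
Adiabatic rise: ΔT = η γ̇² t_res / (ρ cp) = 3101·(12.9921)²·43.467 / (1072·1971) = 10.7682 K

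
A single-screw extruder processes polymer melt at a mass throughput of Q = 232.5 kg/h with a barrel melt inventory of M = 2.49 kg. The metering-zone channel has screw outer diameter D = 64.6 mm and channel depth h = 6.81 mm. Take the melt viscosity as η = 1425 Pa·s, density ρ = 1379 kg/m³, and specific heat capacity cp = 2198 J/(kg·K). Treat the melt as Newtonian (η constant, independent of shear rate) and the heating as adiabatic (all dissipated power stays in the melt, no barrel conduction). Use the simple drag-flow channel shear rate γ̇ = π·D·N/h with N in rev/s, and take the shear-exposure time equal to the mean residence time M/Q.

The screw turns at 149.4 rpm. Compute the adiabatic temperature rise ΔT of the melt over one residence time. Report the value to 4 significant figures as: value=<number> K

Throughput in SI: Q_s = 232.5 kg/h ÷ 3600 s/h = 0.0645833 kg/s
t_res = M / Q_s = 2.49 / 0.0645833 = 38.5548 s
Geometry in metres: D = 64.6 mm → 0.0646 m, h = 6.81 mm → 0.00681 m; screw speed N = 149.4 rpm = 2.49 rev/s
γ̇ = π·D·N / h = π · 0.0646 · 2.49 / 0.00681 = 74.2052 s⁻¹
Adiabatic rise: ΔT = η γ̇² t_res / (ρ cp) = 1425·(74.2052)²·38.5548 / (1379·2198) = 99.8093 K

value=99.81 K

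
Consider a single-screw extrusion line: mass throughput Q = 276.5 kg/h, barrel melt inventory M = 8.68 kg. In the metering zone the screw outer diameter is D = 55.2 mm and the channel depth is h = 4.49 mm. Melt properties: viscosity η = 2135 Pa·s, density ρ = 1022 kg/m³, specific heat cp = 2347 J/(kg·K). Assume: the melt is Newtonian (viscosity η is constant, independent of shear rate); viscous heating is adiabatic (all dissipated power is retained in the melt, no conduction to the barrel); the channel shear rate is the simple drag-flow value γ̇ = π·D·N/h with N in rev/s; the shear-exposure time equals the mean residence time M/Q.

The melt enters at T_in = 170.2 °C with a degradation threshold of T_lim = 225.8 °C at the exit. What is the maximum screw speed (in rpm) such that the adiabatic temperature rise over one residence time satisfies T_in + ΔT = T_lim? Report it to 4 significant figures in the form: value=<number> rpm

Q_s = Q / 3600 = 276.5 / 3600 = 0.0768056 kg/s
t_res = M / Q_s = 8.68 / 0.0768056 = 113.013 s
D = 55.2 mm = 0.0552 m;  h = 4.49 mm = 0.00449 m
Allowable rise: ΔT_a = T_lim − T_in = 225.8 − 170.2 = 55.6 K
γ̇_max² = ΔT_a·ρ·cp / (η·t_res) = [55.6 × 1022 × 2347] / [2135 × 113.013] = 552.731 s⁻²
Take the square root: γ̇_max = √(552.731) = 23.5102 s⁻¹
N_max = γ̇_max h / (πD) = 23.5102·0.00449/(π·0.0552) = 0.608715 rev/s → ×60 = 36.5229 rpm

value=36.52 rpm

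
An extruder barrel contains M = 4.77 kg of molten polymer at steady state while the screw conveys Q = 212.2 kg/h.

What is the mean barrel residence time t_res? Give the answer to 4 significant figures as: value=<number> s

Throughput in SI: Q_s = 212.2 kg/h ÷ 3600 s/h = 0.0589444 kg/s
Mean residence time: t_res = M/Q_s = 4.77 kg / 0.0589444 kg/s = 80.9237 s

value=80.92 s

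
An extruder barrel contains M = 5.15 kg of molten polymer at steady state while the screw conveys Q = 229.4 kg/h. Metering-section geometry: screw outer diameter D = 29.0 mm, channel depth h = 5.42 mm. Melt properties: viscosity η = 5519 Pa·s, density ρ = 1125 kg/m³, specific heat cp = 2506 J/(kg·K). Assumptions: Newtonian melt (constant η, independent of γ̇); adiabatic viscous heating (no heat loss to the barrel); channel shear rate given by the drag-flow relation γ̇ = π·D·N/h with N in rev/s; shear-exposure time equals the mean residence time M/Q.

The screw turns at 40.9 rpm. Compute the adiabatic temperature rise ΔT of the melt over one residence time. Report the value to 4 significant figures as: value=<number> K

Convert throughput: Q = 229.4 kg/h = 229.4/3600 = 0.0637222 kg/s
t_res = M / Q_s = 5.15 ÷ 0.0637222 = 80.8195 s
D = 29.0 mm = 0.029 m;  h = 5.42 mm = 0.00542 m;  N = 40.9 rpm / 60 = 0.681667 rev/s
γ̇ = π D N / h = (π)(0.029)(0.681667) / 0.00542 = 11.4583 s⁻¹
ΔT = η·γ̇²·t_res/(ρ·cp) = [5519 × 11.4583² × 80.8195] / [1125 × 2506] = 20.7723 K

value=20.77 K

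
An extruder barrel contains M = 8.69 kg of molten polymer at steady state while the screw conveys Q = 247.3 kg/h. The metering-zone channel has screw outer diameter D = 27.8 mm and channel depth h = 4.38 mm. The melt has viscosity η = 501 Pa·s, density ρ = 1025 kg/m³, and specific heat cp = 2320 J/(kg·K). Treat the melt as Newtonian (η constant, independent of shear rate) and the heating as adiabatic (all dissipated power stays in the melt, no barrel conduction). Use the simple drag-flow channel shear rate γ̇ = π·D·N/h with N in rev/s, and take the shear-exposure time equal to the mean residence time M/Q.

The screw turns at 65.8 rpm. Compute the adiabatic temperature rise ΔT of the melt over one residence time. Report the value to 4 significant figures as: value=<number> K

value=12.74 K

Q_s = Q / 3600 = 247.3 / 3600 = 0.0686944 kg/s
t_res = M / Q_s = 8.69 ÷ 0.0686944 = 126.502 s
Geometry in metres: D = 27.8 mm → 0.0278 m, h = 4.38 mm → 0.00438 m; screw speed N = 65.8 rpm = 1.09667 rev/s
γ̇ = π D N / h = (π)(0.0278)(1.09667) / 0.00438 = 21.8673 s⁻¹
Adiabatic rise: ΔT = η γ̇² t_res / (ρ cp) = 501·(21.8673)²·126.502 / (1025·2320) = 12.7443 K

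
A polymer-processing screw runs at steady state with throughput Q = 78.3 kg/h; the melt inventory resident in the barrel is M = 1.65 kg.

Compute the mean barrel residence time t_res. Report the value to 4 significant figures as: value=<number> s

value=75.86 s

Throughput in SI: Q_s = 78.3 kg/h ÷ 3600 s/h = 0.02175 kg/s
t_res = M / Q_s = 1.65 / 0.02175 = 75.8621 s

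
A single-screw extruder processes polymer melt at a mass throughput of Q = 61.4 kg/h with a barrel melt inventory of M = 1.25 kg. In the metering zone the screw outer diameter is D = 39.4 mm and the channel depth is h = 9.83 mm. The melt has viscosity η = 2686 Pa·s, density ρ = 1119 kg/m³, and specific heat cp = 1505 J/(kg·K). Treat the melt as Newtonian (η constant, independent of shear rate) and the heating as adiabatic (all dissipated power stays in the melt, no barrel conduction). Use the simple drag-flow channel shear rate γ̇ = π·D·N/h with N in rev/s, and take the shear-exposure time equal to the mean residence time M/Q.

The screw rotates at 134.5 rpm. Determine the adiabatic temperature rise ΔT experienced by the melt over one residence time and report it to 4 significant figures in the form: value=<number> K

value=93.13 K

Q_s = Q / 3600 = 61.4 / 3600 = 0.0170556 kg/s
Mean residence time: t_res = M/Q_s = 1.25 kg / 0.0170556 kg/s = 73.2899 s
Convert to SI: D = 0.0394 m, h = 0.00983 m, N = 134.5/60 = 2.24167 rev/s
γ̇ = π D N / h = (π)(0.0394)(2.24167) / 0.00983 = 28.2269 s⁻¹
Adiabatic rise: ΔT = η γ̇² t_res / (ρ cp) = 2686·(28.2269)²·73.2899 / (1119·1505) = 93.1345 K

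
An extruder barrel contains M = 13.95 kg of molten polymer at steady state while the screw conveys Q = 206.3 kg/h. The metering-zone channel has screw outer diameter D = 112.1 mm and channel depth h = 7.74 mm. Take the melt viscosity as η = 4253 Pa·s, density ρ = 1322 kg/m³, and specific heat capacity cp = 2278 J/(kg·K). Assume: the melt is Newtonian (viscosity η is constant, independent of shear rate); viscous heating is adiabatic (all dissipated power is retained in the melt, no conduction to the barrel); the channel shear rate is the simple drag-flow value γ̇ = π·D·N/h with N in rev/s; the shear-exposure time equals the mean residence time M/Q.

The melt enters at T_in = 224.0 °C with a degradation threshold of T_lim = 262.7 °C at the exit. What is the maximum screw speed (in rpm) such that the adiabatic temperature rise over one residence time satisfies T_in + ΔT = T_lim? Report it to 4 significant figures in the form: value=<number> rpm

value=13.99 rpm

Q_s = Q / 3600 = 206.3 / 3600 = 0.0573056 kg/s
Mean residence time: t_res = M/Q_s = 13.95 kg / 0.0573056 kg/s = 243.432 s
Geometry in SI: D = 112.1 mm → 0.1121 m, h = 7.74 mm → 0.00774 m
ΔT_a = T_lim − T_in = 262.7 − 224.0 = 38.7 K
Invert ΔT = ηγ̇²t_res/(ρcp) for γ̇: γ̇_max² = ΔT_a ρ cp / (η t_res) = 38.7·1322·2278 / (4253·243.432) = 112.57 s⁻²
γ̇_max = √112.57 = 10.6099 s⁻¹
N_max = γ̇_max h / (πD) = 10.6099·0.00774/(π·0.1121) = 0.233183 rev/s → ×60 = 13.991 rpm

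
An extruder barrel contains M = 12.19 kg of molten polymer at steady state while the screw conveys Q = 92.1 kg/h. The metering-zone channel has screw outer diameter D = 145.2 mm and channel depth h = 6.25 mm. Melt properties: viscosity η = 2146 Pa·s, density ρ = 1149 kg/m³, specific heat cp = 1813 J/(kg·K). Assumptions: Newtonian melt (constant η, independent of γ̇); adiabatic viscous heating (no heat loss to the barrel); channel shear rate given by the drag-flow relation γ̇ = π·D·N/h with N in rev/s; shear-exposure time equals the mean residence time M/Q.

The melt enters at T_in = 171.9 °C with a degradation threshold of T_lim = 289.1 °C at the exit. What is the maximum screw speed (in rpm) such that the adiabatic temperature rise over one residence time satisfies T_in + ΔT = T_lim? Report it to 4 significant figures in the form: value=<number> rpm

Convert throughput: Q = 92.1 kg/h = 92.1/3600 = 0.0255833 kg/s
t_res = M / Q_s = 12.19 ÷ 0.0255833 = 476.482 s
D = 145.2 mm = 0.1452 m;  h = 6.25 mm = 0.00625 m
ΔT_a = T_lim − T_in = 289.1 − 171.9 = 117.2 K
γ̇_max² = ΔT_a·ρ·cp/(η·t_res) = 117.2·1149·1813/(2146·476.482) = 238.764 s⁻²
Take the square root: γ̇_max = √(238.764) = 15.452 s⁻¹
N_max = γ̇_max h / (πD) = 15.452·0.00625/(π·0.1452) = 0.211713 rev/s → ×60 = 12.7028 rpm

value=12.70 rpm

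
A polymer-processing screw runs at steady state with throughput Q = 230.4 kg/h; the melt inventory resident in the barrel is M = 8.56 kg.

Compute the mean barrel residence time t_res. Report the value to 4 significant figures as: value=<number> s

value=133.8 s

Convert throughput: Q = 230.4 kg/h = 230.4/3600 = 0.064 kg/s
t_res = M / Q_s = 8.56 / 0.064 = 133.75 s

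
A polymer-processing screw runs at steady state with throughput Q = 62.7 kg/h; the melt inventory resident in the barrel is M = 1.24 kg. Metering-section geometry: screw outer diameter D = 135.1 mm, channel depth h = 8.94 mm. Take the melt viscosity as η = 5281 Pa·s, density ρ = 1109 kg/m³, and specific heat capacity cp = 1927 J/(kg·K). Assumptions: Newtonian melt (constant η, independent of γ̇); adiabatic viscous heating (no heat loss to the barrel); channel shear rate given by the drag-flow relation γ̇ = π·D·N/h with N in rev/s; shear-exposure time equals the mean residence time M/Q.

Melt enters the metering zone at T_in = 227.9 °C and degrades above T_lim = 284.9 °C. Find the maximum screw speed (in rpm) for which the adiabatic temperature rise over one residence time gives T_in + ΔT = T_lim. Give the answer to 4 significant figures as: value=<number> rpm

value=22.75 rpm

Throughput in SI: Q_s = 62.7 kg/h ÷ 3600 s/h = 0.0174167 kg/s
t_res = M / Q_s = 1.24 / 0.0174167 = 71.1962 s
Geometry in SI: D = 135.1 mm → 0.1351 m, h = 8.94 mm → 0.00894 m
ΔT_a = T_lim − T_in = 284.9 − 227.9 = 57 K
γ̇_max² = ΔT_a·ρ·cp/(η·t_res) = 57·1109·1927/(5281·71.1962) = 323.978 s⁻²
γ̇_max = √323.978 = 17.9994 s⁻¹
N_max = γ̇_max h / (πD) = 17.9994·0.00894/(π·0.1351) = 0.379132 rev/s → ×60 = 22.7479 rpm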